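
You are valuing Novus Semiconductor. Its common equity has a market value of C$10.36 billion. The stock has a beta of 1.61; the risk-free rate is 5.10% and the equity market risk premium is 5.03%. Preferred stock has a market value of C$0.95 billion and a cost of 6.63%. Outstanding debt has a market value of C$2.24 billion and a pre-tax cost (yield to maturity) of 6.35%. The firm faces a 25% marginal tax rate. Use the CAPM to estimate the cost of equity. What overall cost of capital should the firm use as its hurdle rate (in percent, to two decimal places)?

Cost of equity via CAPM: Re = 5.1% + 1.61 × 5.03% = 13.1983%.
Total capital V = 10.36 + 0.95 + 2.24 = 13.55.
Equity: weight = 10.36/13.55 = 0.7646; cost = 13.1983%.
Preferred: weight = 0.95/13.55 = 0.0701; cost = 6.63%.
Debt: weight = 2.24/13.55 = 0.1653; after-tax cost = 6.35% × (1 − 25%) = 4.7625%.
WACC = 0.7646 × 13.1983% + 0.0701 × 6.6300% + 0.1653 × 4.7625% = 11.3432%.

11.34%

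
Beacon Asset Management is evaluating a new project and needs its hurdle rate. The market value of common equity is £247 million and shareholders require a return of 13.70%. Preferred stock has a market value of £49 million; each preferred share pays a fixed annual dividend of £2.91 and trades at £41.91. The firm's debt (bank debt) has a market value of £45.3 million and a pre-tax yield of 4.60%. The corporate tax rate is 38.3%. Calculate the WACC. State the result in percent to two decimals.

Cost of preferred: Rp = 2.91 / 41.91 = 6.9435%.
Total capital V = 247 + 49 + 45.3 = 341.3.
Equity: weight = 247/341.3 = 0.7237; cost = 13.7%.
Preferred: weight = 49/341.3 = 0.1436; cost = 6.9435%.
Bank debt: weight = 45.3/341.3 = 0.1327; after-tax cost = 4.6% × (1 − 38.3%) = 2.8382%.
WACC = 0.7237 × 13.7000% + 0.1436 × 6.9435% + 0.1327 × 2.8382% = 11.2883%.

11.29%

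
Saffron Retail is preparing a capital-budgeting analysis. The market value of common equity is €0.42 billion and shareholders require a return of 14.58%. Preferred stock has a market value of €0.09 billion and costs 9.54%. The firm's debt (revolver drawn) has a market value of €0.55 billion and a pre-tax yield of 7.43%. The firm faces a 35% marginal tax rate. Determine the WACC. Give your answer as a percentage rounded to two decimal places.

9.09%

Total capital V = 0.42 + 0.09 + 0.55 = 1.06.
Equity: weight = 0.42/1.06 = 0.3962; cost = 14.58%.
Preferred: weight = 0.09/1.06 = 0.0849; cost = 9.54%.
Revolver drawn: weight = 0.55/1.06 = 0.5189; after-tax cost = 7.43% × (1 − 35%) = 4.8295%.
WACC = 0.3962 × 14.5800% + 0.0849 × 9.5400% + 0.5189 × 4.8295% = 9.0929%.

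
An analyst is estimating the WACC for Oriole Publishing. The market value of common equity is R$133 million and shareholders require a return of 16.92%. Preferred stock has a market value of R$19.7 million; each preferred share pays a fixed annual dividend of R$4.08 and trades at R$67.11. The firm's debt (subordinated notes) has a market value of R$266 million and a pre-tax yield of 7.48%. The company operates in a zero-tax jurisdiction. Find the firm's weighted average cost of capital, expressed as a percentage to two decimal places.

10.41%

Cost of preferred: Rp = 4.08 / 67.11 = 6.0796%.
Total capital V = 133 + 19.7 + 266 = 418.7.
Equity: weight = 133/418.7 = 0.3176; cost = 16.92%.
Preferred: weight = 19.7/418.7 = 0.0471; cost = 6.0796%.
Subordinated notes: weight = 266/418.7 = 0.6353; after-tax cost = 7.48% × (1 − 0%) = 7.4800%.
WACC = 0.3176 × 16.9200% + 0.0471 × 6.0796% + 0.6353 × 7.4800% = 10.4127%.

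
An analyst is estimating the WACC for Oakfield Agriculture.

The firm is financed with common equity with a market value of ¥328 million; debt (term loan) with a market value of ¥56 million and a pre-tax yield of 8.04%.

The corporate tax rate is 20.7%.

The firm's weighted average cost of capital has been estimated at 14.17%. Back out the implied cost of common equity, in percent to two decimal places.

15.50%

Total capital V = 328 + 56 = 384.
Equity weight = 328/384 = 0.8542.
Term loan weight = 56/384 = 0.1458.
Debt contribution = 0.1458 × 8.04% × (1 − 20.7%) = 0.9298%.
Required equity contribution = 14.17% − 0.9298% = 13.2402%.
Re = 13.2402% / 0.8542 = 15.5007%.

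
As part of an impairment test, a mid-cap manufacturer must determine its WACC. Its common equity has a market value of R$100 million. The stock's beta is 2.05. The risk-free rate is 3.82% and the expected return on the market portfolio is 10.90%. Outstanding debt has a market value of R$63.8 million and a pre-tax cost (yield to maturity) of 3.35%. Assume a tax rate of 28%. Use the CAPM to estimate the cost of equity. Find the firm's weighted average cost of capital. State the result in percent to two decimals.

12.13%

Market risk premium = 10.9% − 3.82% = 7.08%.
Cost of equity via CAPM: Re = 3.82% + 2.05 × 7.08% = 18.3340%.
Total capital V = 100 + 63.8 = 163.8.
Equity: weight = 100/163.8 = 0.6105; cost = 18.334%.
Debt: weight = 63.8/163.8 = 0.3895; after-tax cost = 3.35% × (1 − 28%) = 2.4120%.
WACC = 0.6105 × 18.3340% + 0.3895 × 2.4120% = 12.1324%.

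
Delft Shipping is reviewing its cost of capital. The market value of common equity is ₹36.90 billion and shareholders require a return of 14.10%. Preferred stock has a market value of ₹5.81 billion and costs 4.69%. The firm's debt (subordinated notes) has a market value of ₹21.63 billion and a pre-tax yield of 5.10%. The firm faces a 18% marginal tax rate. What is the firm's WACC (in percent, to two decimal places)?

9.92%

Total capital V = 36.9 + 5.81 + 21.63 = 64.34.
Equity: weight = 36.9/64.34 = 0.5735; cost = 14.1%.
Preferred: weight = 5.81/64.34 = 0.0903; cost = 4.69%.
Subordinated notes: weight = 21.63/64.34 = 0.3362; after-tax cost = 5.1% × (1 − 18%) = 4.1820%.
WACC = 0.5735 × 14.1000% + 0.0903 × 4.6900% + 0.3362 × 4.1820% = 9.9160%.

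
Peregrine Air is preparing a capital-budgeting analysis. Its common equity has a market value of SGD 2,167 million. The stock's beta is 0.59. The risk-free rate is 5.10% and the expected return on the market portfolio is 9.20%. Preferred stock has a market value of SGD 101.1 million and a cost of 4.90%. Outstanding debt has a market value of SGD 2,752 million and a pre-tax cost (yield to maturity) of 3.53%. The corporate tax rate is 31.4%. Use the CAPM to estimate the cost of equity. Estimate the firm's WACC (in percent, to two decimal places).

4.67%

Market risk premium = 9.2% − 5.1% = 4.1%.
Cost of equity via CAPM: Re = 5.1% + 0.59 × 4.1% = 7.5190%.
Total capital V = 2167 + 101.1 + 2752 = 5020.1.
Equity: weight = 2167/5020.1 = 0.4317; cost = 7.519%.
Preferred: weight = 101.1/5020.1 = 0.0201; cost = 4.9%.
Debt: weight = 2752/5020.1 = 0.5482; after-tax cost = 3.53% × (1 − 31.4%) = 2.4216%.
WACC = 0.4317 × 7.5190% + 0.0201 × 4.9000% + 0.5482 × 2.4216% = 4.6719%.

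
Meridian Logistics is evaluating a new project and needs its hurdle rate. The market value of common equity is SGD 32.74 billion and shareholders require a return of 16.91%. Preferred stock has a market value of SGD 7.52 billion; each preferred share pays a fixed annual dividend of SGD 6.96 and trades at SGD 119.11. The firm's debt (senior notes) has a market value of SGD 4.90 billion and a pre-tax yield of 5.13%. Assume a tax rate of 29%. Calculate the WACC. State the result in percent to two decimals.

Cost of preferred: Rp = 6.96 / 119.11 = 5.8433%.
Total capital V = 32.74 + 7.52 + 4.9 = 45.16.
Equity: weight = 32.74/45.16 = 0.7250; cost = 16.91%.
Preferred: weight = 7.52/45.16 = 0.1665; cost = 5.8433%.
Senior notes: weight = 4.9/45.16 = 0.1085; after-tax cost = 5.13% × (1 − 29%) = 3.6423%.
WACC = 0.7250 × 16.9100% + 0.1665 × 5.8433% + 0.1085 × 3.6423% = 13.6276%.

13.63%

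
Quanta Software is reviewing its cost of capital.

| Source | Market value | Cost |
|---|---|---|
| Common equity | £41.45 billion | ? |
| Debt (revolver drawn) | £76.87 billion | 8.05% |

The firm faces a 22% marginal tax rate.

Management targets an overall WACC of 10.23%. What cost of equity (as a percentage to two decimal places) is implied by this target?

Total capital V = 41.45 + 76.87 = 118.32.
Equity weight = 41.45/118.32 = 0.3503.
Revolver drawn weight = 76.87/118.32 = 0.6497.
Debt contribution = 0.6497 × 8.05% × (1 − 22%) = 4.0793%.
Required equity contribution = 10.23% − 4.0793% = 6.1507%.
Re = 6.1507% / 0.3503 = 17.5572%.

17.56%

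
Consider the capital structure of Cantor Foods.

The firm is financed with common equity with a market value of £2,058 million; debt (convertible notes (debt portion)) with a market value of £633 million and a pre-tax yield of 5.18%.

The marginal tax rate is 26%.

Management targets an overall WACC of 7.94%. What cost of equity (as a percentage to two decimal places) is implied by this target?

9.20%

Total capital V = 2058 + 633 = 2691.
Equity weight = 2058/2691 = 0.7648.
Convertible notes (debt portion) weight = 633/2691 = 0.2352.
Debt contribution = 0.2352 × 5.18% × (1 − 26%) = 0.9017%.
Required equity contribution = 7.94% − 0.9017% = 7.0383%.
Re = 7.0383% / 0.7648 = 9.2032%.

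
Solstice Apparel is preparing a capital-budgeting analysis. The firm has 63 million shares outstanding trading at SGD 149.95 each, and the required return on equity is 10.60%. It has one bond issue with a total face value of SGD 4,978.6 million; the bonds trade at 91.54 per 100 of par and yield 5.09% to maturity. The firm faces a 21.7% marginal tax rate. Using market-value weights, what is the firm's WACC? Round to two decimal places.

8.45%

Market value of equity E = 149.95 × 63m = 9446.85m. Market value of debt D = 4978.6m × 91.54/100 = 4557.41044m.
Total capital V = 9446.85 + 4557.41044 = 14004.26044.
Equity: weight = 9446.85/14004.26044 = 0.6746; cost = 10.6%.
Bonds outstanding: weight = 4557.41044/14004.26044 = 0.3254; after-tax cost = 5.09% × (1 − 21.7%) = 3.9855%.
WACC = 0.6746 × 10.6000% + 0.3254 × 3.9855% = 8.4474%.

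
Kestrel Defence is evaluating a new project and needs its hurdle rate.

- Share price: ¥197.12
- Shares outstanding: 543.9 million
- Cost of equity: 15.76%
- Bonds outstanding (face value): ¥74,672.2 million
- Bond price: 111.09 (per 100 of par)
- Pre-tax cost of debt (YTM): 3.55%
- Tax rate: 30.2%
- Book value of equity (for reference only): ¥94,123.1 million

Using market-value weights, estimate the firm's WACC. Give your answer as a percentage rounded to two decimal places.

Market value of equity E = 197.12 × 543.9m = 107213.568m. Market value of debt D = 74672.2m × 111.09/100 = 82953.34698m.
Total capital V = 107213.568 + 82953.34698 = 190166.91498.
Equity: weight = 107213.568/190166.91498 = 0.5638; cost = 15.76%.
Bonds outstanding: weight = 82953.34698/190166.91498 = 0.4362; after-tax cost = 3.55% × (1 − 30.2%) = 2.4779%.
WACC = 0.5638 × 15.7600% + 0.4362 × 2.4779% = 9.9662%.

9.97%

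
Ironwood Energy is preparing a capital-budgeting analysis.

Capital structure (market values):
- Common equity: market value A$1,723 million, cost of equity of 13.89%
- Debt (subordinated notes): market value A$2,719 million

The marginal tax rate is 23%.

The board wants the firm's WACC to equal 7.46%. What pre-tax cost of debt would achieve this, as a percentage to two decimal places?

Total capital V = 1723 + 2719 = 4442.
Equity weight = 1723/4442 = 0.3879.
Subordinated notes weight = 2719/4442 = 0.6121.
Equity contribution = 0.3879 × 13.89% = 5.3878%.
Remaining for debt = 7.46% − 5.3878% = 2.0722%.
Rd × (1 − 23%) × 0.6121 = 2.0722%  ⇒  Rd = 4.3966%.

4.40%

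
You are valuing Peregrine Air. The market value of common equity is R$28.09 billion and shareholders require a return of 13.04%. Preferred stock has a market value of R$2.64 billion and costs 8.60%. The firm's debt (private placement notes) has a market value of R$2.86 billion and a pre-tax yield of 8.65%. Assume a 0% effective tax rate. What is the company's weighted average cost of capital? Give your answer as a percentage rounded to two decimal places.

12.32%

Total capital V = 28.09 + 2.64 + 2.86 = 33.59.
Equity: weight = 28.09/33.59 = 0.8363; cost = 13.04%.
Preferred: weight = 2.64/33.59 = 0.0786; cost = 8.6%.
Private placement notes: weight = 2.86/33.59 = 0.0851; after-tax cost = 8.65% × (1 − 0%) = 8.6500%.
WACC = 0.8363 × 13.0400% + 0.0786 × 8.6000% + 0.0851 × 8.6500% = 12.3173%.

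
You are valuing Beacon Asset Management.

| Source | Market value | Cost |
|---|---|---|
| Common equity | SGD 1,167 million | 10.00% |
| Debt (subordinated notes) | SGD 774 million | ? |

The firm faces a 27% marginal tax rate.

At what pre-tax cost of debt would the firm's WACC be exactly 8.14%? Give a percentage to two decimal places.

Total capital V = 1167 + 774 = 1941.
Equity weight = 1167/1941 = 0.6012.
Subordinated notes weight = 774/1941 = 0.3988.
Equity contribution = 0.6012 × 10% = 6.0124%.
Remaining for debt = 8.14% − 6.0124% = 2.1276%.
Rd × (1 − 27%) × 0.3988 = 2.1276%  ⇒  Rd = 7.3090%.

7.31%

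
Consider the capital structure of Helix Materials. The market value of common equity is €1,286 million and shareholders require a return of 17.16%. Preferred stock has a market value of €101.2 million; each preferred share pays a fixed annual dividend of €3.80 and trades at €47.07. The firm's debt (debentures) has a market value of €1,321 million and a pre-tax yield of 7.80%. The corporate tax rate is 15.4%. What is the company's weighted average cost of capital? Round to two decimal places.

11.67%

Cost of preferred: Rp = 3.8 / 47.07 = 8.0731%.
Total capital V = 1286 + 101.2 + 1321 = 2708.2.
Equity: weight = 1286/2708.2 = 0.4749; cost = 17.16%.
Preferred: weight = 101.2/2708.2 = 0.0374; cost = 8.0731%.
Debentures: weight = 1321/2708.2 = 0.4878; after-tax cost = 7.8% × (1 − 15.4%) = 6.5988%.
WACC = 0.4749 × 17.1600% + 0.0374 × 8.0731% + 0.4878 × 6.5988% = 11.6689%.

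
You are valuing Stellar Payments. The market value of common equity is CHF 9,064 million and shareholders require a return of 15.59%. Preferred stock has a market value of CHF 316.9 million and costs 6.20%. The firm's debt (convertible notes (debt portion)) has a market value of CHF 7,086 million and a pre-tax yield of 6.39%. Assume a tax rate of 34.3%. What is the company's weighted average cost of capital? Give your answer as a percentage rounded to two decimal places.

Total capital V = 9064 + 316.9 + 7086 = 16466.9.
Equity: weight = 9064/16466.9 = 0.5504; cost = 15.59%.
Preferred: weight = 316.9/16466.9 = 0.0192; cost = 6.2%.
Convertible notes (debt portion): weight = 7086/16466.9 = 0.4303; after-tax cost = 6.39% × (1 − 34.3%) = 4.1982%.
WACC = 0.5504 × 15.5900% + 0.0192 × 6.2000% + 0.4303 × 4.1982% = 10.5072%.

10.51%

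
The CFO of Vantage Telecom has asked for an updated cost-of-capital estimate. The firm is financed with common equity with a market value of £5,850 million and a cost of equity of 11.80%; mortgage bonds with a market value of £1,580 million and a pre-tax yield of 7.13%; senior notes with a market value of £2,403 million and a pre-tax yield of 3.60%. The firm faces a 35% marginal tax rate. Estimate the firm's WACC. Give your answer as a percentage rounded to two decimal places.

8.34%

Total capital V = 5850 + 1580 + 2403 = 9833.
Equity: weight = 5850/9833 = 0.5949; cost = 11.8%.
Mortgage bonds: weight = 1580/9833 = 0.1607; after-tax cost = 7.13% × (1 − 35%) = 4.6345%.
Senior notes: weight = 2403/9833 = 0.2444; after-tax cost = 3.6% × (1 − 35%) = 2.3400%.
WACC = 0.5949 × 11.8000% + 0.1607 × 4.6345% + 0.2444 × 2.3400% = 8.3368%.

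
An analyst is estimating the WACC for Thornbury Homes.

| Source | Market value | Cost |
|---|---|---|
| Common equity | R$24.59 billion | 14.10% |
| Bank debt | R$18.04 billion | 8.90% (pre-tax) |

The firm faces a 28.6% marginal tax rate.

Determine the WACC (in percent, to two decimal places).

10.82%

Total capital V = 24.59 + 18.04 = 42.63.
Equity: weight = 24.59/42.63 = 0.5768; cost = 14.1%.
Bank debt: weight = 18.04/42.63 = 0.4232; after-tax cost = 8.9% × (1 − 28.6%) = 6.3546%.
WACC = 0.5768 × 14.1000% + 0.4232 × 6.3546% = 10.8223%.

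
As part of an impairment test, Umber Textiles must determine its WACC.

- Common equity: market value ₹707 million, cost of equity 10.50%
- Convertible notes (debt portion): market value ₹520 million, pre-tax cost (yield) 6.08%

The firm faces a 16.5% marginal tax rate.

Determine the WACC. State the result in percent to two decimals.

Total capital V = 707 + 520 = 1227.
Equity: weight = 707/1227 = 0.5762; cost = 10.5%.
Convertible notes (debt portion): weight = 520/1227 = 0.4238; after-tax cost = 6.08% × (1 − 16.5%) = 5.0768%.
WACC = 0.5762 × 10.5000% + 0.4238 × 5.0768% = 8.2017%.

8.20%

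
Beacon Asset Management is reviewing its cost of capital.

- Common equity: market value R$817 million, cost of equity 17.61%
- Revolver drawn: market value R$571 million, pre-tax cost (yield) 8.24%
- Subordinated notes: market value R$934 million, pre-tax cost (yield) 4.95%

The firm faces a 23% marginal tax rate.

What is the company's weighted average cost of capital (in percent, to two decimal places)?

9.29%

Total capital V = 817 + 571 + 934 = 2322.
Equity: weight = 817/2322 = 0.3519; cost = 17.61%.
Revolver drawn: weight = 571/2322 = 0.2459; after-tax cost = 8.24% × (1 − 23%) = 6.3448%.
Subordinated notes: weight = 934/2322 = 0.4022; after-tax cost = 4.95% × (1 − 23%) = 3.8115%.
WACC = 0.3519 × 17.6100% + 0.2459 × 6.3448% + 0.4022 × 3.8115% = 9.2895%.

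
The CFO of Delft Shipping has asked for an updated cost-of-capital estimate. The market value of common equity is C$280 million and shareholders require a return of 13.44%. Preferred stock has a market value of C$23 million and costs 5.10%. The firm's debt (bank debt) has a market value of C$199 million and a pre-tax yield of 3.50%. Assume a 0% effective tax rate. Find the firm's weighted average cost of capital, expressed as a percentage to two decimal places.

Total capital V = 280 + 23 + 199 = 502.
Equity: weight = 280/502 = 0.5578; cost = 13.44%.
Preferred: weight = 23/502 = 0.0458; cost = 5.1%.
Bank debt: weight = 199/502 = 0.3964; after-tax cost = 3.5% × (1 − 0%) = 3.5000%.
WACC = 0.5578 × 13.4400% + 0.0458 × 5.1000% + 0.3964 × 3.5000% = 9.1175%.

9.12%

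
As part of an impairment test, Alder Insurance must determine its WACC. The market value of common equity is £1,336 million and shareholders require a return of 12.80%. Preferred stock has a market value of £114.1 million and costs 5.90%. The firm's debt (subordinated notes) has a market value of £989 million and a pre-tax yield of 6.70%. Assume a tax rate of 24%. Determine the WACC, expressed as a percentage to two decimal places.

Total capital V = 1336 + 114.1 + 989 = 2439.1.
Equity: weight = 1336/2439.1 = 0.5477; cost = 12.8%.
Preferred: weight = 114.1/2439.1 = 0.0468; cost = 5.9%.
Subordinated notes: weight = 989/2439.1 = 0.4055; after-tax cost = 6.7% × (1 − 24%) = 5.0920%.
WACC = 0.5477 × 12.8000% + 0.0468 × 5.9000% + 0.4055 × 5.0920% = 9.3518%.

9.35%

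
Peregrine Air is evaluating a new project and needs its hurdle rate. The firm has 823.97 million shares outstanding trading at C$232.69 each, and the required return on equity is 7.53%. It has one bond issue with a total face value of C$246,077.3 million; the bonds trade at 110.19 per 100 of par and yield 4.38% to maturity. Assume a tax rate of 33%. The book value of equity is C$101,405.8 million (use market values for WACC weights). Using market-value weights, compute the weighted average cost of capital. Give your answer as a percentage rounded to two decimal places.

4.84%

Market value of equity E = 232.69 × 823.97m = 191729.5793m. Market value of debt D = 246077.3m × 110.19/100 = 271152.57687m.
Total capital V = 191729.5793 + 271152.57687 = 462882.15617.
Equity: weight = 191729.5793/462882.15617 = 0.4142; cost = 7.53%.
Bonds outstanding: weight = 271152.57687/462882.15617 = 0.5858; after-tax cost = 4.38% × (1 − 33%) = 2.9346%.
WACC = 0.4142 × 7.5300% + 0.5858 × 2.9346% = 4.8381%.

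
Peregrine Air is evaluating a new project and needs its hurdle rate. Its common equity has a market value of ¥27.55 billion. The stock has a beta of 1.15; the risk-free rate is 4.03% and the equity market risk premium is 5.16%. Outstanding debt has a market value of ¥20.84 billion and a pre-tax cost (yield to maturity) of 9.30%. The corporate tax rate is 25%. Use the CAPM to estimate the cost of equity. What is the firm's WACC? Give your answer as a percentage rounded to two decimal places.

Cost of equity via CAPM: Re = 4.03% + 1.15 × 5.16% = 9.9640%.
Total capital V = 27.55 + 20.84 = 48.39.
Equity: weight = 27.55/48.39 = 0.5693; cost = 9.964%.
Debt: weight = 20.84/48.39 = 0.4307; after-tax cost = 9.3% × (1 − 25%) = 6.9750%.
WACC = 0.5693 × 9.9640% + 0.4307 × 6.9750% = 8.6767%.

8.68%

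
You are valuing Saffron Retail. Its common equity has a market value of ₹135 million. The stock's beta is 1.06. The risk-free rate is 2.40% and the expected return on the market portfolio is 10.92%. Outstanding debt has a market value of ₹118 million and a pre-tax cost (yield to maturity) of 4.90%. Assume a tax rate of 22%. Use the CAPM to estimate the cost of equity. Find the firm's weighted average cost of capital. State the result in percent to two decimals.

Market risk premium = 10.92% − 2.4% = 8.52%.
Cost of equity via CAPM: Re = 2.4% + 1.06 × 8.52% = 11.4312%.
Total capital V = 135 + 118 = 253.
Equity: weight = 135/253 = 0.5336; cost = 11.4312%.
Debt: weight = 118/253 = 0.4664; after-tax cost = 4.9% × (1 − 22%) = 3.8220%.
WACC = 0.5336 × 11.4312% + 0.4664 × 3.8220% = 7.8822%.

7.88%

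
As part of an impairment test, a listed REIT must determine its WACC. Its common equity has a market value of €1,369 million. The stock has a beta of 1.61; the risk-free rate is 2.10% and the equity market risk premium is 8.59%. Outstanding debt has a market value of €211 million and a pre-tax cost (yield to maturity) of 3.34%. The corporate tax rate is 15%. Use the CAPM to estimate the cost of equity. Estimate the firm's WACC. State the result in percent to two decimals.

14.18%

Cost of equity via CAPM: Re = 2.1% + 1.61 × 8.59% = 15.9299%.
Total capital V = 1369 + 211 = 1580.
Equity: weight = 1369/1580 = 0.8665; cost = 15.9299%.
Debt: weight = 211/1580 = 0.1335; after-tax cost = 3.34% × (1 − 15%) = 2.8390%.
WACC = 0.8665 × 15.9299% + 0.1335 × 2.8390% = 14.1817%.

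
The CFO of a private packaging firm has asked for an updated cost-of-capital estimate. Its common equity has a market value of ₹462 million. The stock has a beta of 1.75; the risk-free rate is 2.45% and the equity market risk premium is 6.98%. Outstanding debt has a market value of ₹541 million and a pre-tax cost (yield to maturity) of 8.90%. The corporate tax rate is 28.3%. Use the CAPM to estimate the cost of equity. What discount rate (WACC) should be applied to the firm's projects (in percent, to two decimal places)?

10.20%

Cost of equity via CAPM: Re = 2.45% + 1.75 × 6.98% = 14.6650%.
Total capital V = 462 + 541 = 1003.
Equity: weight = 462/1003 = 0.4606; cost = 14.665%.
Debt: weight = 541/1003 = 0.5394; after-tax cost = 8.9% × (1 − 28.3%) = 6.3813%.
WACC = 0.4606 × 14.6650% + 0.5394 × 6.3813% = 10.1969%.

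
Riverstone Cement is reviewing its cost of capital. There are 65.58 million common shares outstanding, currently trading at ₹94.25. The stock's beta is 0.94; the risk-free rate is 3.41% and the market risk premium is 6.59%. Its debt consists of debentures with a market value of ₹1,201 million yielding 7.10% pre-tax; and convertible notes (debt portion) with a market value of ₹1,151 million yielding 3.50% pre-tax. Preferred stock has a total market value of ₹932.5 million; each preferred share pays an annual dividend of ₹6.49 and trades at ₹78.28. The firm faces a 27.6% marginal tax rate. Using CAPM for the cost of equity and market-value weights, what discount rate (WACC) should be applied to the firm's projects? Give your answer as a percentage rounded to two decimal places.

8.05%

Cost of equity via CAPM: Re = 3.41% + 0.94 × 6.59% = 9.6046%.
Cost of preferred: Rp = 6.49 / 78.28 = 8.2908%.
Market value of equity E = 94.25 × 65.58m = 6180.915m.
Total capital V = 6180.915 + 932.5 + 1201 + 1151 = 9465.415.
Equity: weight = 6180.915/9465.415 = 0.6530; cost = 9.6046%.
Preferred: weight = 932.5/9465.415 = 0.0985; cost = 8.2908%.
Debentures: weight = 1201/9465.415 = 0.1269; after-tax cost = 7.1% × (1 − 27.6%) = 5.1404%.
Convertible notes (debt portion): weight = 1151/9465.415 = 0.1216; after-tax cost = 3.5% × (1 − 27.6%) = 2.5340%.
WACC = 0.6530 × 9.6046% + 0.0985 × 8.2908% + 0.1269 × 5.1404% + 0.1216 × 2.5340% = 8.0489%.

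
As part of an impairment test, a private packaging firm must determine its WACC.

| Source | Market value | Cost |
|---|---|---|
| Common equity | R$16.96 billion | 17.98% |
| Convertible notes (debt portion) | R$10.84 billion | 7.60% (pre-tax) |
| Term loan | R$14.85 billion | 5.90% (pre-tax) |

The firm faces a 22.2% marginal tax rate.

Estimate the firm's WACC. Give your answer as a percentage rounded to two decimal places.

Total capital V = 16.96 + 10.84 + 14.85 = 42.65.
Equity: weight = 16.96/42.65 = 0.3977; cost = 17.98%.
Convertible notes (debt portion): weight = 10.84/42.65 = 0.2542; after-tax cost = 7.6% × (1 − 22.2%) = 5.9128%.
Term loan: weight = 14.85/42.65 = 0.3482; after-tax cost = 5.9% × (1 − 22.2%) = 4.5902%.
WACC = 0.3977 × 17.9800% + 0.2542 × 5.9128% + 0.3482 × 4.5902% = 10.2509%.

10.25%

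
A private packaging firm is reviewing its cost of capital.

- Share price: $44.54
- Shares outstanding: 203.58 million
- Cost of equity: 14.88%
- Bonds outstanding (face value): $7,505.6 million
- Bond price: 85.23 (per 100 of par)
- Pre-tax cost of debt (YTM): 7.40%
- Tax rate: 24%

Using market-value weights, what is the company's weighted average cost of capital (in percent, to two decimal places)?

11.05%

Market value of equity E = 44.54 × 203.58m = 9067.4532m. Market value of debt D = 7505.6m × 85.23/100 = 6397.02288m.
Total capital V = 9067.4532 + 6397.02288 = 15464.47608.
Equity: weight = 9067.4532/15464.47608 = 0.5863; cost = 14.88%.
Bonds outstanding: weight = 6397.02288/15464.47608 = 0.4137; after-tax cost = 7.4% × (1 − 24%) = 5.6240%.
WACC = 0.5863 × 14.8800% + 0.4137 × 5.6240% = 11.0512%.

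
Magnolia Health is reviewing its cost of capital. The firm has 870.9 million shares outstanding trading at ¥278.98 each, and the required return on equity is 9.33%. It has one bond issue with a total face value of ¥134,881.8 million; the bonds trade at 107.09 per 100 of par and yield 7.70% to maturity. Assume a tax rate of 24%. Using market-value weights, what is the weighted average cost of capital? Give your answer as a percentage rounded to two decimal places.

Market value of equity E = 278.98 × 870.9m = 242963.682m. Market value of debt D = 134881.8m × 107.09/100 = 144444.91962m.
Total capital V = 242963.682 + 144444.91962 = 387408.60162.
Equity: weight = 242963.682/387408.60162 = 0.6272; cost = 9.33%.
Bonds outstanding: weight = 144444.91962/387408.60162 = 0.3728; after-tax cost = 7.7% × (1 − 24%) = 5.8520%.
WACC = 0.6272 × 9.3300% + 0.3728 × 5.8520% = 8.0332%.

8.03%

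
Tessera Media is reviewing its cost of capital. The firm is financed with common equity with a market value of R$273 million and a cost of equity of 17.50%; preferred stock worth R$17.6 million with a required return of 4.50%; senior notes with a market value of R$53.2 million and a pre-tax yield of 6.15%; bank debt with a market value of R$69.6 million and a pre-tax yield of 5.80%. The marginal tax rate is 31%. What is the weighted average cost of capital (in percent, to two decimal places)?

12.97%

Total capital V = 273 + 17.6 + 53.2 + 69.6 = 413.4.
Equity: weight = 273/413.4 = 0.6604; cost = 17.5%.
Preferred: weight = 17.6/413.4 = 0.0426; cost = 4.5%.
Senior notes: weight = 53.2/413.4 = 0.1287; after-tax cost = 6.15% × (1 − 31%) = 4.2435%.
Bank debt: weight = 69.6/413.4 = 0.1684; after-tax cost = 5.8% × (1 − 31%) = 4.0020%.
WACC = 0.6604 × 17.5000% + 0.0426 × 4.5000% + 0.1287 × 4.2435% + 0.1684 × 4.0020% = 12.9681%.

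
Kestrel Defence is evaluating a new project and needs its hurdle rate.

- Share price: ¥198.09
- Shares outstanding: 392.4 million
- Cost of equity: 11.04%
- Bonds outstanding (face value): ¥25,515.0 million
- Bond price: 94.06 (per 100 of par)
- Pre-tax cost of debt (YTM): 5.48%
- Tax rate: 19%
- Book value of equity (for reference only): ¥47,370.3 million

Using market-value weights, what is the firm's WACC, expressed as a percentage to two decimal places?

Market value of equity E = 198.09 × 392.4m = 77730.516m. Market value of debt D = 25515m × 94.06/100 = 23999.409m.
Total capital V = 77730.516 + 23999.409 = 101729.925.
Equity: weight = 77730.516/101729.925 = 0.7641; cost = 11.04%.
Bonds outstanding: weight = 23999.409/101729.925 = 0.2359; after-tax cost = 5.48% × (1 − 19%) = 4.4388%.
WACC = 0.7641 × 11.0400% + 0.2359 × 4.4388% = 9.4827%.

9.48%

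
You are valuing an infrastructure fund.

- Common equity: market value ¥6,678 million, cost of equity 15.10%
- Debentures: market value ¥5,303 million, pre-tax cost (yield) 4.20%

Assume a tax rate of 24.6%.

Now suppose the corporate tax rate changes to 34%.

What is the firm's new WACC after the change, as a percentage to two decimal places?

After the change:
Total capital V = 6678 + 5303 = 11981.
Equity: weight = 6678/11981 = 0.5574; cost = 15.1%.
Debentures: weight = 5303/11981 = 0.4426; after-tax cost = 4.2% × (1 − 34%) = 2.7720%.
WACC = 0.5574 × 15.1000% + 0.4426 × 2.7720% = 9.6434%.

9.64%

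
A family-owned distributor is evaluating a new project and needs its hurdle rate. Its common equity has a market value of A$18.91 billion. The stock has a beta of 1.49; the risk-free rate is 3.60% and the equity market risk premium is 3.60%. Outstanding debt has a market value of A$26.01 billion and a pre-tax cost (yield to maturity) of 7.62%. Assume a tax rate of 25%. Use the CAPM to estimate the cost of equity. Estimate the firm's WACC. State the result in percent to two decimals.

Cost of equity via CAPM: Re = 3.6% + 1.49 × 3.6% = 8.9640%.
Total capital V = 18.91 + 26.01 = 44.92.
Equity: weight = 18.91/44.92 = 0.4210; cost = 8.964%.
Debt: weight = 26.01/44.92 = 0.5790; after-tax cost = 7.62% × (1 − 25%) = 5.7150%.
WACC = 0.4210 × 8.9640% + 0.5790 × 5.7150% = 7.0827%.

7.08%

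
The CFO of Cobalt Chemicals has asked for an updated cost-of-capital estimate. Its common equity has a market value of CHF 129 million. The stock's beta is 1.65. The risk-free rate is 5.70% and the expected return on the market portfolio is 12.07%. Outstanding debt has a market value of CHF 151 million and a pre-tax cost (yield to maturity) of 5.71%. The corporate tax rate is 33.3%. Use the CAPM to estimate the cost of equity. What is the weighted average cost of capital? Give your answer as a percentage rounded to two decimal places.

Market risk premium = 12.07% − 5.7% = 6.37%.
Cost of equity via CAPM: Re = 5.7% + 1.65 × 6.37% = 16.2105%.
Total capital V = 129 + 151 = 280.
Equity: weight = 129/280 = 0.4607; cost = 16.2105%.
Debt: weight = 151/280 = 0.5393; after-tax cost = 5.71% × (1 − 33.3%) = 3.8086%.
WACC = 0.4607 × 16.2105% + 0.5393 × 3.8086% = 9.5223%.

9.52%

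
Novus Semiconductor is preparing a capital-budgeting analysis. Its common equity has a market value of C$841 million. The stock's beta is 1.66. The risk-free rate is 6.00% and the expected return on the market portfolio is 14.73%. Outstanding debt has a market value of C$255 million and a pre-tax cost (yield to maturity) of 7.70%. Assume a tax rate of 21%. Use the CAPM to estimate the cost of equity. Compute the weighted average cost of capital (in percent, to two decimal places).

Market risk premium = 14.73% − 6.0% = 8.73%.
Cost of equity via CAPM: Re = 6.0% + 1.66 × 8.73% = 20.4918%.
Total capital V = 841 + 255 = 1096.
Equity: weight = 841/1096 = 0.7673; cost = 20.4918%.
Debt: weight = 255/1096 = 0.2327; after-tax cost = 7.7% × (1 − 21%) = 6.0830%.
WACC = 0.7673 × 20.4918% + 0.2327 × 6.0830% = 17.1394%.

17.14%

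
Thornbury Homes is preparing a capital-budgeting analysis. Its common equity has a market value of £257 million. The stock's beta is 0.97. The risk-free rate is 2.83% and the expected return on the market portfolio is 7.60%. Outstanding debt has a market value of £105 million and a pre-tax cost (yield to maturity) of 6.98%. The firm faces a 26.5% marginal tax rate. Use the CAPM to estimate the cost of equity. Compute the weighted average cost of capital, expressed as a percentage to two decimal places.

Market risk premium = 7.6% − 2.83% = 4.77%.
Cost of equity via CAPM: Re = 2.83% + 0.97 × 4.77% = 7.4569%.
Total capital V = 257 + 105 = 362.
Equity: weight = 257/362 = 0.7099; cost = 7.4569%.
Debt: weight = 105/362 = 0.2901; after-tax cost = 6.98% × (1 − 26.5%) = 5.1303%.
WACC = 0.7099 × 7.4569% + 0.2901 × 5.1303% = 6.7821%.

6.78%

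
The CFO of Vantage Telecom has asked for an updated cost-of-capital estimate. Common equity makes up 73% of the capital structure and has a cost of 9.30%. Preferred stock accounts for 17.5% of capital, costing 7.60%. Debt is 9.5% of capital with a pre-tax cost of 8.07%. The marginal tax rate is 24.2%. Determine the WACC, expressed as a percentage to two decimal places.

8.70%

After-tax cost of debt = 8.07% × (1 − 24.2%) = 6.1171%.
WACC = 0.730 × 9.3000% + 0.175 × 7.6000% + 0.095 × 6.1171% = 8.7001%.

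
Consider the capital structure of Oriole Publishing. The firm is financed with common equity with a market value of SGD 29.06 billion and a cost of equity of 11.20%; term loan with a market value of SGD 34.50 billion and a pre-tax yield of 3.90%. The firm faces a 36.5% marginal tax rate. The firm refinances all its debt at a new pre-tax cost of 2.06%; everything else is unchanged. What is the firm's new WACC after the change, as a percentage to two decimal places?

After the change:
Total capital V = 29.06 + 34.5 = 63.56.
Equity: weight = 29.06/63.56 = 0.4572; cost = 11.2%.
Term loan: weight = 34.5/63.56 = 0.5428; after-tax cost = 2.06% × (1 − 36.5%) = 1.3081%.
WACC = 0.4572 × 11.2000% + 0.5428 × 1.3081% = 5.8307%.

5.83%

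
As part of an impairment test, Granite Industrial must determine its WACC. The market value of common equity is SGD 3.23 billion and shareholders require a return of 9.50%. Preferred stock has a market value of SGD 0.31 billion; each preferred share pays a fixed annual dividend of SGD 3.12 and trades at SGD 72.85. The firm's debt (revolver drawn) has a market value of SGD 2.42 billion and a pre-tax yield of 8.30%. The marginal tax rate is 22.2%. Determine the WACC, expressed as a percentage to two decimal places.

7.99%

Cost of preferred: Rp = 3.12 / 72.85 = 4.2828%.
Total capital V = 3.23 + 0.31 + 2.42 = 5.96.
Equity: weight = 3.23/5.96 = 0.5419; cost = 9.5%.
Preferred: weight = 0.31/5.96 = 0.0520; cost = 4.2828%.
Revolver drawn: weight = 2.42/5.96 = 0.4060; after-tax cost = 8.3% × (1 − 22.2%) = 6.4574%.
WACC = 0.5419 × 9.5000% + 0.0520 × 4.2828% + 0.4060 × 6.4574% = 7.9932%.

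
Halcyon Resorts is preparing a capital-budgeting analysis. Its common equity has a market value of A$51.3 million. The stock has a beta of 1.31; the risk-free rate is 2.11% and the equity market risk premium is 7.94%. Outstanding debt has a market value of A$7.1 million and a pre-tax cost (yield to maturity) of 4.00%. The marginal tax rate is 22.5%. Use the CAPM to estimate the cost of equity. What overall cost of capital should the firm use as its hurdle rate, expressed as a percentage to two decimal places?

Cost of equity via CAPM: Re = 2.11% + 1.31 × 7.94% = 12.5114%.
Total capital V = 51.3 + 7.1 = 58.4.
Equity: weight = 51.3/58.4 = 0.8784; cost = 12.5114%.
Debt: weight = 7.1/58.4 = 0.1216; after-tax cost = 4% × (1 − 22.5%) = 3.1000%.
WACC = 0.8784 × 12.5114% + 0.1216 × 3.1000% = 11.3672%.

11.37%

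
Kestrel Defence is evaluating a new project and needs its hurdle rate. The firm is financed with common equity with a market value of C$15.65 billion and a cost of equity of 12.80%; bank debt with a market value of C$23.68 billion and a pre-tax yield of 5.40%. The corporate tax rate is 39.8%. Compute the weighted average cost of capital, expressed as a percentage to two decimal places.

Total capital V = 15.65 + 23.68 = 39.33.
Equity: weight = 15.65/39.33 = 0.3979; cost = 12.8%.
Bank debt: weight = 23.68/39.33 = 0.6021; after-tax cost = 5.4% × (1 − 39.8%) = 3.2508%.
WACC = 0.3979 × 12.8000% + 0.6021 × 3.2508% = 7.0506%.

7.05%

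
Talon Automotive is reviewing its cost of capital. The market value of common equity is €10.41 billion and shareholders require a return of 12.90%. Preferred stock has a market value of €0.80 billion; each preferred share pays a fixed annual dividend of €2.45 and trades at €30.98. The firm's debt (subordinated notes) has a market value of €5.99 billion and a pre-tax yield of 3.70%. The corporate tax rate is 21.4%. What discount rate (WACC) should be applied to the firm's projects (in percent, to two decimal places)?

Cost of preferred: Rp = 2.45 / 30.98 = 7.9083%.
Total capital V = 10.41 + 0.8 + 5.99 = 17.2.
Equity: weight = 10.41/17.2 = 0.6052; cost = 12.9%.
Preferred: weight = 0.8/17.2 = 0.0465; cost = 7.9083%.
Subordinated notes: weight = 5.99/17.2 = 0.3483; after-tax cost = 3.7% × (1 − 21.4%) = 2.9082%.
WACC = 0.6052 × 12.9000% + 0.0465 × 7.9083% + 0.3483 × 2.9082% = 9.1881%.

9.19%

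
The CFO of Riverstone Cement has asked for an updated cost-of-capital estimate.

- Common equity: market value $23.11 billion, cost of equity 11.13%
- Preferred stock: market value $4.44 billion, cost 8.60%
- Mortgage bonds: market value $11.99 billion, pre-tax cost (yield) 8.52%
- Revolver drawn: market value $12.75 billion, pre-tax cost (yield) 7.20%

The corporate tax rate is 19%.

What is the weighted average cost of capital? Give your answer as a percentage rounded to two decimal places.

8.65%

Total capital V = 23.11 + 4.44 + 11.99 + 12.75 = 52.29.
Equity: weight = 23.11/52.29 = 0.4420; cost = 11.13%.
Preferred: weight = 4.44/52.29 = 0.0849; cost = 8.6%.
Mortgage bonds: weight = 11.99/52.29 = 0.2293; after-tax cost = 8.52% × (1 − 19%) = 6.9012%.
Revolver drawn: weight = 12.75/52.29 = 0.2438; after-tax cost = 7.2% × (1 − 19%) = 5.8320%.
WACC = 0.4420 × 11.1300% + 0.0849 × 8.6000% + 0.2293 × 6.9012% + 0.2438 × 5.8320% = 8.6537%.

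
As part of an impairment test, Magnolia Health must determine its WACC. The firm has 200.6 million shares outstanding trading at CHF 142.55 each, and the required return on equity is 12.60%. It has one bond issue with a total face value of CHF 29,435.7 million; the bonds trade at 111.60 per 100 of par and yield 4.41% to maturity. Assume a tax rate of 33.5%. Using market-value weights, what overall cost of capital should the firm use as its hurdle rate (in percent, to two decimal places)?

7.43%

Market value of equity E = 142.55 × 200.6m = 28595.53m. Market value of debt D = 29435.7m × 111.6/100 = 32850.2412m.
Total capital V = 28595.53 + 32850.2412 = 61445.7712.
Equity: weight = 28595.53/61445.7712 = 0.4654; cost = 12.6%.
Bonds outstanding: weight = 32850.2412/61445.7712 = 0.5346; after-tax cost = 4.41% × (1 − 33.5%) = 2.9327%.
WACC = 0.4654 × 12.6000% + 0.5346 × 2.9327% = 7.4316%.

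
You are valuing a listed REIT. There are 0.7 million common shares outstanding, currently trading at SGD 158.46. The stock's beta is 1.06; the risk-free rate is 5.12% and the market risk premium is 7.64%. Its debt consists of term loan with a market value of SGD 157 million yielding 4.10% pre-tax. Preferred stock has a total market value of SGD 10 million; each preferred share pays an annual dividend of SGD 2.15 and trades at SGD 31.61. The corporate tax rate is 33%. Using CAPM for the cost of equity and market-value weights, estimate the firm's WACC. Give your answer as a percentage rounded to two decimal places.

Cost of equity via CAPM: Re = 5.12% + 1.06 × 7.64% = 13.2184%.
Cost of preferred: Rp = 2.15 / 31.61 = 6.8016%.
Market value of equity E = 158.46 × 0.7m = 110.922m.
Total capital V = 110.922 + 10 + 157 = 277.922.
Equity: weight = 110.922/277.922 = 0.3991; cost = 13.2184%.
Preferred: weight = 10/277.922 = 0.0360; cost = 6.8016%.
Term loan: weight = 157/277.922 = 0.5649; after-tax cost = 4.1% × (1 − 33%) = 2.7470%.
WACC = 0.3991 × 13.2184% + 0.0360 × 6.8016% + 0.5649 × 2.7470% = 7.0722%.

7.07%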